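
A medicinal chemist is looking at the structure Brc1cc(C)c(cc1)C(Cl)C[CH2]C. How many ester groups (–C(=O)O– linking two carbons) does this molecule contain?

Scan the SMILES for the ester motif — none present.

0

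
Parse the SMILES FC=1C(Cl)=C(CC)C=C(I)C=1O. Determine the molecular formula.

C8H7ClFIO

Walk through each heavy atom and fill implicit hydrogens from standard valence (C 4, N 3, O 2, S 2, halogen 1):
  atom 1: F (halogen, monovalent) → 0 H
  atom 2: C, bond orders sum to 4 (valence 4) → 0 H
  atom 3: C, bond orders sum to 4 (valence 4) → 0 H
  atom 4: Cl (halogen, monovalent) → 0 H
  atom 5: C, bond orders sum to 4 (valence 4) → 0 H
  atom 6: C, bond orders sum to 2 (valence 4) → 2 H
  atom 7: C, bond orders sum to 1 (valence 4) → 3 H
  atom 8: C, bond orders sum to 3 (valence 4) → 1 H
  atom 9: C, bond orders sum to 4 (valence 4) → 0 H
  atom 10: I (halogen, monovalent) → 0 H
  atom 11: C, bond orders sum to 4 (valence 4) → 0 H
  atom 12: O, bond orders sum to 1 (valence 2) → 1 H
Totals → C:8, H:7, Cl:1, F:1, I:1, O:1.
In Hill order: C8H7ClFIO.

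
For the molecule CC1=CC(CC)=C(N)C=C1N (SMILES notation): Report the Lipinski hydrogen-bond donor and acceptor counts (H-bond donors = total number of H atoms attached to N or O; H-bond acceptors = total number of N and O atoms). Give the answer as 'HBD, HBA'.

Donors: find every N or O and count the H atoms it carries.
  atom 8 (N): bond orders sum to 1 → 2 H
  atom 11 (N): bond orders sum to 1 → 2 H
Lipinski HBD = 4.
Acceptors: N atoms = 2, O atoms = 0 → HBA = 2.

4, 2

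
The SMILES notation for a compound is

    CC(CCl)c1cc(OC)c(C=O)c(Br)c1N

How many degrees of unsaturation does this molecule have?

Molecular formula: C11H13BrClNO2.
DoU = (2C + 2 + N − H − X) / 2, where X is the halogen count and O/S are ignored.
    = (2·11 + 2 + 1 − 13 − 2) / 2 = 10 / 2 = 5.

5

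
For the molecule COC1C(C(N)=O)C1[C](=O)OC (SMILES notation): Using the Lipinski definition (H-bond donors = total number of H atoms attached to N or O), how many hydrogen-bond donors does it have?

Donors: find every N or O and count the H atoms it carries.
  atom 2 (O): bond orders sum to 2 → 0 H
  atom 6 (N): bond orders sum to 1 → 2 H
  atom 7 (O): bond orders sum to 2 → 0 H
  atom 10 (O): bond orders sum to 2 → 0 H
  atom 11 (O): bond orders sum to 2 → 0 H
Lipinski HBD = 2.

2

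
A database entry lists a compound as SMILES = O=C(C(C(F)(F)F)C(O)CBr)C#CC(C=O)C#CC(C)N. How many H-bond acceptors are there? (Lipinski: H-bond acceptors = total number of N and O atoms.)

4

N atoms: 1; O atoms: 3.
Lipinski HBA = 1 + 3 = 4.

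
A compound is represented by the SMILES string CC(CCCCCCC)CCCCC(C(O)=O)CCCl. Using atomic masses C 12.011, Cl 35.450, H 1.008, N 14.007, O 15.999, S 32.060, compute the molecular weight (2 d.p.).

First, the molecular formula is C17H33ClO2 (counting implicit H from valence).
  C: 17 × 12.011 = 204.187
  Cl: 1 × 35.450 = 35.450
  H: 33 × 1.008 = 33.264
  O: 2 × 15.999 = 31.998
Sum: 17×12.011 + 1×35.450 + 33×1.008 + 2×15.999 = 304.899 → 304.90 g/mol.

304.90 g/mol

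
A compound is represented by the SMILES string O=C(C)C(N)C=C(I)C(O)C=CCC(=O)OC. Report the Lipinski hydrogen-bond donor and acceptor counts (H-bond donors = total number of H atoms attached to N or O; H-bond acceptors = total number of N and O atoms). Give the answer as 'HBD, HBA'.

3, 5

Donors: find every N or O and count the H atoms it carries.
  atom 1 (O): bond orders sum to 2 → 0 H
  atom 5 (N): bond orders sum to 1 → 2 H
  atom 10 (O): bond orders sum to 1 → 1 H
  atom 15 (O): bond orders sum to 2 → 0 H
  atom 16 (O): bond orders sum to 2 → 0 H
Lipinski HBD = 3.
Acceptors: N atoms = 1, O atoms = 4 → HBA = 5.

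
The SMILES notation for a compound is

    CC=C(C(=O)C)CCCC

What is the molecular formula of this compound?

C9H16O

Walk through each heavy atom and fill implicit hydrogens from standard valence (C 4, N 3, O 2, S 2, halogen 1):
  atom 1: C, bond orders sum to 1 (valence 4) → 3 H
  atom 2: C, bond orders sum to 3 (valence 4) → 1 H
  atom 3: C, bond orders sum to 4 (valence 4) → 0 H
  atom 4: C, bond orders sum to 4 (valence 4) → 0 H
  atom 5: O, bond orders sum to 2 (valence 2) → 0 H
  atom 6: C, bond orders sum to 1 (valence 4) → 3 H
  atom 7: C, bond orders sum to 2 (valence 4) → 2 H
  atom 8: C, bond orders sum to 2 (valence 4) → 2 H
  atom 9: C, bond orders sum to 2 (valence 4) → 2 H
  atom 10: C, bond orders sum to 1 (valence 4) → 3 H
Totals → C:9, H:16, O:1.
In Hill order: C9H16O.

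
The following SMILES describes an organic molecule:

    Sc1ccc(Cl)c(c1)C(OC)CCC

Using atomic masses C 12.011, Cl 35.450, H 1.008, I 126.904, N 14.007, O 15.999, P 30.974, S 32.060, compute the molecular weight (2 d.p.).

First, the molecular formula is C11H15ClOS (counting implicit H from valence).
  C: 11 × 12.011 = 132.121
  Cl: 1 × 35.450 = 35.450
  H: 15 × 1.008 = 15.120
  O: 1 × 15.999 = 15.999
  S: 1 × 32.060 = 32.060
Sum: 11×12.011 + 1×35.450 + 15×1.008 + 1×15.999 + 1×32.060 = 230.750 → 230.75 g/mol.

230.75 g/mol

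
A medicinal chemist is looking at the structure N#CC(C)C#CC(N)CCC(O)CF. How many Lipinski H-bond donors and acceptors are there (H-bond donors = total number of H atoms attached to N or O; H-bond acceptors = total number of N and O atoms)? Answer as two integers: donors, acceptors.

Donors: find every N or O and count the H atoms it carries.
  atom 1 (N): bond orders sum to 3 → 0 H
  atom 8 (N): bond orders sum to 1 → 2 H
  atom 12 (O): bond orders sum to 1 → 1 H
Lipinski HBD = 3.
Acceptors: N atoms = 2, O atoms = 1 → HBA = 3.

3, 3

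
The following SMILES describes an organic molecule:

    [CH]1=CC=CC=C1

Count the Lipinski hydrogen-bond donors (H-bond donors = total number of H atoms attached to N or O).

Donors: find every N or O and count the H atoms it carries.
  (no N or O atoms present)
Lipinski HBD = 0.

0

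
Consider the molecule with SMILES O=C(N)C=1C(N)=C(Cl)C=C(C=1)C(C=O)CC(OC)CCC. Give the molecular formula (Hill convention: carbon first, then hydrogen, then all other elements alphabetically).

Walk through each heavy atom and fill implicit hydrogens from standard valence (C 4, N 3, O 2, S 2, halogen 1):
  atom 1: O, bond orders sum to 2 (valence 2) → 0 H
  atom 2: C, bond orders sum to 4 (valence 4) → 0 H
  atom 3: N, bond orders sum to 1 (valence 3) → 2 H
  atom 4: C, bond orders sum to 4 (valence 4) → 0 H
  atom 5: C, bond orders sum to 4 (valence 4) → 0 H
  atom 6: N, bond orders sum to 1 (valence 3) → 2 H
  atom 7: C, bond orders sum to 4 (valence 4) → 0 H
  atom 8: Cl (halogen, monovalent) → 0 H
  atom 9: C, bond orders sum to 3 (valence 4) → 1 H
  atom 10: C, bond orders sum to 4 (valence 4) → 0 H
  atom 11: C, bond orders sum to 3 (valence 4) → 1 H
  atom 12: C, bond orders sum to 3 (valence 4) → 1 H
  atom 13: C, bond orders sum to 3 (valence 4) → 1 H
  atom 14: O, bond orders sum to 2 (valence 2) → 0 H
  atom 15: C, bond orders sum to 2 (valence 4) → 2 H
  atom 16: C, bond orders sum to 3 (valence 4) → 1 H
  atom 17: O, bond orders sum to 2 (valence 2) → 0 H
  atom 18: C, bond orders sum to 1 (valence 4) → 3 H
  atom 19: C, bond orders sum to 2 (valence 4) → 2 H
  atom 20: C, bond orders sum to 2 (valence 4) → 2 H
  atom 21: C, bond orders sum to 1 (valence 4) → 3 H
Totals → C:15, H:21, Cl:1, N:2, O:3.
In Hill order: C15H21ClN2O3.

C15H21ClN2O3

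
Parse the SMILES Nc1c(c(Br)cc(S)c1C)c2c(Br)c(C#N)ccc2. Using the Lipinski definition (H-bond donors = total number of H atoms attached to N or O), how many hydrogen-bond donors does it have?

2

Donors: find every N or O and count the H atoms it carries.
  atom 1 (N): bond orders sum to 1 → 2 H
  atom 16 (N): bond orders sum to 3 → 0 H
Lipinski HBD = 2.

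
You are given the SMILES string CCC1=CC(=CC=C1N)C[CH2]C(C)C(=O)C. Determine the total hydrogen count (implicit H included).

21

Walk through each heavy atom and fill implicit hydrogens from standard valence (C 4, N 3, O 2, S 2, halogen 1):
  atom 1: C, bond orders sum to 1 (valence 4) → 3 H
  atom 2: C, bond orders sum to 2 (valence 4) → 2 H
  atom 3: C, bond orders sum to 4 (valence 4) → 0 H
  atom 4: C, bond orders sum to 3 (valence 4) → 1 H
  atom 5: C, bond orders sum to 4 (valence 4) → 0 H
  atom 6: C, bond orders sum to 3 (valence 4) → 1 H
  atom 7: C, bond orders sum to 3 (valence 4) → 1 H
  atom 8: C, bond orders sum to 4 (valence 4) → 0 H
  atom 9: N, bond orders sum to 1 (valence 3) → 2 H
  atom 10: C, bond orders sum to 2 (valence 4) → 2 H
  atom 11: C with explicit H count 2
  atom 12: C, bond orders sum to 3 (valence 4) → 1 H
  atom 13: C, bond orders sum to 1 (valence 4) → 3 H
  atom 14: C, bond orders sum to 4 (valence 4) → 0 H
  atom 15: O, bond orders sum to 2 (valence 2) → 0 H
  atom 16: C, bond orders sum to 1 (valence 4) → 3 H
Total hydrogens: 21.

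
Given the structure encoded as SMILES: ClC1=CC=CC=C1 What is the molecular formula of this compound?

C6H5Cl

Walk through each heavy atom and fill implicit hydrogens from standard valence (C 4, N 3, O 2, S 2, halogen 1):
  atom 1: Cl (halogen, monovalent) → 0 H
  atom 2: C, bond orders sum to 4 (valence 4) → 0 H
  atom 3: C, bond orders sum to 3 (valence 4) → 1 H
  atom 4: C, bond orders sum to 3 (valence 4) → 1 H
  atom 5: C, bond orders sum to 3 (valence 4) → 1 H
  atom 6: C, bond orders sum to 3 (valence 4) → 1 H
  atom 7: C, bond orders sum to 3 (valence 4) → 1 H
Totals → C:6, H:5, Cl:1.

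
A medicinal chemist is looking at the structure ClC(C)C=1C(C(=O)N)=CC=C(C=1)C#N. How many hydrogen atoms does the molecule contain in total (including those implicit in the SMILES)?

Walk through each heavy atom and fill implicit hydrogens from standard valence (C 4, N 3, O 2, S 2, halogen 1):
  atom 1: Cl (halogen, monovalent) → 0 H
  atom 2: C, bond orders sum to 3 (valence 4) → 1 H
  atom 3: C, bond orders sum to 1 (valence 4) → 3 H
  atom 4: C, bond orders sum to 4 (valence 4) → 0 H
  atom 5: C, bond orders sum to 4 (valence 4) → 0 H
  atom 6: C, bond orders sum to 4 (valence 4) → 0 H
  atom 7: O, bond orders sum to 2 (valence 2) → 0 H
  atom 8: N, bond orders sum to 1 (valence 3) → 2 H
  atom 9: C, bond orders sum to 3 (valence 4) → 1 H
  atom 10: C, bond orders sum to 3 (valence 4) → 1 H
  atom 11: C, bond orders sum to 4 (valence 4) → 0 H
  atom 12: C, bond orders sum to 3 (valence 4) → 1 H
  atom 13: C, bond orders sum to 4 (valence 4) → 0 H
  atom 14: N, bond orders sum to 3 (valence 3) → 0 H
Total hydrogens: 9.

9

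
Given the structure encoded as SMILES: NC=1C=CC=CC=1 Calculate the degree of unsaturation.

Degree of unsaturation = (number of rings) + (number of π bonds).
Ring closures in the SMILES: 1.
π bonds: 3 double bonds (each 1 DoU) → 3 DoU from unsaturation.
Total DoU = 1 + 3 = 4.

4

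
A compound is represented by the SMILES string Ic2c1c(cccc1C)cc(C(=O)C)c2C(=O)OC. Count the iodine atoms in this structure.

Scan the SMILES for I atoms (remember two-letter symbols like Cl and Br are single atoms).
Iodine count: 1.

1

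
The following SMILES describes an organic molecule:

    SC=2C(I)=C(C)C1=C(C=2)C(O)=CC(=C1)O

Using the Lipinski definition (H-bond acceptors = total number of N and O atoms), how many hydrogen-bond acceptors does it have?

N atoms: 0; O atoms: 2.
Lipinski HBA = 0 + 2 = 2.

2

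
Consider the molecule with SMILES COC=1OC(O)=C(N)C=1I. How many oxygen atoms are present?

3

Scan the SMILES for O atoms (remember two-letter symbols like Cl and Br are single atoms).
Oxygen count: 3.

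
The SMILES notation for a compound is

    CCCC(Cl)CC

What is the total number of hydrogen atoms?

13

Walk through each heavy atom and fill implicit hydrogens from standard valence (C 4, N 3, O 2, S 2, halogen 1):
  atom 1: C, bond orders sum to 1 (valence 4) → 3 H
  atom 2: C, bond orders sum to 2 (valence 4) → 2 H
  atom 3: C, bond orders sum to 2 (valence 4) → 2 H
  atom 4: C, bond orders sum to 3 (valence 4) → 1 H
  atom 5: Cl (halogen, monovalent) → 0 H
  atom 6: C, bond orders sum to 2 (valence 4) → 2 H
  atom 7: C, bond orders sum to 1 (valence 4) → 3 H
Total hydrogens: 13.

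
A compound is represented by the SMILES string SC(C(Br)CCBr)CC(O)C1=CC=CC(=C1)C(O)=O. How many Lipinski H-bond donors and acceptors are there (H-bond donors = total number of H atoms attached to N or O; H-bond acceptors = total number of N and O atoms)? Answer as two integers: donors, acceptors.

Donors: find every N or O and count the H atoms it carries.
  atom 10 (O): bond orders sum to 1 → 1 H
  atom 18 (O): bond orders sum to 1 → 1 H
  atom 19 (O): bond orders sum to 2 → 0 H
Lipinski HBD = 2.
Acceptors: N atoms = 0, O atoms = 3 → HBA = 3.

2, 3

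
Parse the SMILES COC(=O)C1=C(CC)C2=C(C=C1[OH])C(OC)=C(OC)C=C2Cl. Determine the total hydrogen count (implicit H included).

17

Walk through each heavy atom and fill implicit hydrogens from standard valence (C 4, N 3, O 2, S 2, halogen 1):
  atom 1: C, bond orders sum to 1 (valence 4) → 3 H
  atom 2: O, bond orders sum to 2 (valence 2) → 0 H
  atom 3: C, bond orders sum to 4 (valence 4) → 0 H
  atom 4: O, bond orders sum to 2 (valence 2) → 0 H
  atom 5: C, bond orders sum to 4 (valence 4) → 0 H
  atom 6: C, bond orders sum to 4 (valence 4) → 0 H
  atom 7: C, bond orders sum to 2 (valence 4) → 2 H
  atom 8: C, bond orders sum to 1 (valence 4) → 3 H
  atom 9: C, bond orders sum to 4 (valence 4) → 0 H
  atom 10: C, bond orders sum to 4 (valence 4) → 0 H
  atom 11: C, bond orders sum to 3 (valence 4) → 1 H
  atom 12: C, bond orders sum to 4 (valence 4) → 0 H
  atom 13: O with explicit H count 1
  atom 14: C, bond orders sum to 4 (valence 4) → 0 H
  atom 15: O, bond orders sum to 2 (valence 2) → 0 H
  atom 16: C, bond orders sum to 1 (valence 4) → 3 H
  atom 17: C, bond orders sum to 4 (valence 4) → 0 H
  atom 18: O, bond orders sum to 2 (valence 2) → 0 H
  atom 19: C, bond orders sum to 1 (valence 4) → 3 H
  atom 20: C, bond orders sum to 3 (valence 4) → 1 H
  atom 21: C, bond orders sum to 4 (valence 4) → 0 H
  atom 22: Cl (halogen, monovalent) → 0 H
Total hydrogens: 17.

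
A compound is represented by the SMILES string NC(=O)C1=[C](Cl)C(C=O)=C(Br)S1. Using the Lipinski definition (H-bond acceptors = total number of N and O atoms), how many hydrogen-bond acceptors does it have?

3

N atoms: 1; O atoms: 2.
Lipinski HBA = 1 + 2 = 3.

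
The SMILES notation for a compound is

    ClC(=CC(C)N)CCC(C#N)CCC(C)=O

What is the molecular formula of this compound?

C12H19ClN2O

Walk through each heavy atom and fill implicit hydrogens from standard valence (C 4, N 3, O 2, S 2, halogen 1):
  atom 1: Cl (halogen, monovalent) → 0 H
  atom 2: C, bond orders sum to 4 (valence 4) → 0 H
  atom 3: C, bond orders sum to 3 (valence 4) → 1 H
  atom 4: C, bond orders sum to 3 (valence 4) → 1 H
  atom 5: C, bond orders sum to 1 (valence 4) → 3 H
  atom 6: N, bond orders sum to 1 (valence 3) → 2 H
  atom 7: C, bond orders sum to 2 (valence 4) → 2 H
  atom 8: C, bond orders sum to 2 (valence 4) → 2 H
  atom 9: C, bond orders sum to 3 (valence 4) → 1 H
  atom 10: C, bond orders sum to 4 (valence 4) → 0 H
  atom 11: N, bond orders sum to 3 (valence 3) → 0 H
  atom 12: C, bond orders sum to 2 (valence 4) → 2 H
  atom 13: C, bond orders sum to 2 (valence 4) → 2 H
  atom 14: C, bond orders sum to 4 (valence 4) → 0 H
  atom 15: C, bond orders sum to 1 (valence 4) → 3 H
  atom 16: O, bond orders sum to 2 (valence 2) → 0 H
Totals → C:12, H:19, Cl:1, N:2, O:1.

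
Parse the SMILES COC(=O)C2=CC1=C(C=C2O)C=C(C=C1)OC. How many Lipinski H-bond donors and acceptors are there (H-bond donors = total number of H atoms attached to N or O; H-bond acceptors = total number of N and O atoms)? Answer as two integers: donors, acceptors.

1, 4

Donors: find every N or O and count the H atoms it carries.
  atom 2 (O): bond orders sum to 2 → 0 H
  atom 4 (O): bond orders sum to 2 → 0 H
  atom 11 (O): bond orders sum to 1 → 1 H
  atom 16 (O): bond orders sum to 2 → 0 H
Lipinski HBD = 1.
Acceptors: N atoms = 0, O atoms = 4 → HBA = 4.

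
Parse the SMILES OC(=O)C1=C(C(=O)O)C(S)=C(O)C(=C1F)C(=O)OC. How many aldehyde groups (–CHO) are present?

0

Scan the SMILES for the aldehyde motif — none present.
Groups that are present: 2 carboxylic acid, 1 ester, 1 hydroxyl, 1 thiol.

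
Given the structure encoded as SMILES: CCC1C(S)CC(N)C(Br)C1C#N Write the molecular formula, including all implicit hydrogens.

C9H15BrN2S

Walk through each heavy atom and fill implicit hydrogens from standard valence (C 4, N 3, O 2, S 2, halogen 1):
  atom 1: C, bond orders sum to 1 (valence 4) → 3 H
  atom 2: C, bond orders sum to 2 (valence 4) → 2 H
  atom 3: C, bond orders sum to 3 (valence 4) → 1 H
  atom 4: C, bond orders sum to 3 (valence 4) → 1 H
  atom 5: S, bond orders sum to 1 (valence 2) → 1 H
  atom 6: C, bond orders sum to 2 (valence 4) → 2 H
  atom 7: C, bond orders sum to 3 (valence 4) → 1 H
  atom 8: N, bond orders sum to 1 (valence 3) → 2 H
  atom 9: C, bond orders sum to 3 (valence 4) → 1 H
  atom 10: Br (halogen, monovalent) → 0 H
  atom 11: C, bond orders sum to 3 (valence 4) → 1 H
  atom 12: C, bond orders sum to 4 (valence 4) → 0 H
  atom 13: N, bond orders sum to 3 (valence 3) → 0 H
Totals → C:9, H:15, Br:1, N:2, S:1.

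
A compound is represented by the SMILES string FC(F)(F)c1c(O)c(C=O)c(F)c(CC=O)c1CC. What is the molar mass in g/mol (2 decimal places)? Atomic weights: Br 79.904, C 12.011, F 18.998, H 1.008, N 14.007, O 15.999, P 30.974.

First, the molecular formula is C12H10F4O3 (counting implicit H from valence).
  C: 12 × 12.011 = 144.132
  F: 4 × 18.998 = 75.992
  H: 10 × 1.008 = 10.080
  O: 3 × 15.999 = 47.997
Sum: 12×12.011 + 4×18.998 + 10×1.008 + 3×15.999 = 278.201 → 278.20 g/mol.

278.20 g/mol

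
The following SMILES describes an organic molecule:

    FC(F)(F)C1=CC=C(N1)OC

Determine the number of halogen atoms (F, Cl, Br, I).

3

Halogen atoms appear at heavy-atom positions 1, 3, 4 (3×F).
Other groups present: 1 ether.
Halogen count: 3.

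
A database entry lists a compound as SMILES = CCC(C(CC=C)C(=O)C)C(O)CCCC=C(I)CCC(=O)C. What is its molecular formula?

C19H31IO3

Walk through each heavy atom and fill implicit hydrogens from standard valence (C 4, N 3, O 2, S 2, halogen 1):
  atom 1: C, bond orders sum to 1 (valence 4) → 3 H
  atom 2: C, bond orders sum to 2 (valence 4) → 2 H
  atom 3: C, bond orders sum to 3 (valence 4) → 1 H
  atom 4: C, bond orders sum to 3 (valence 4) → 1 H
  atom 5: C, bond orders sum to 2 (valence 4) → 2 H
  atom 6: C, bond orders sum to 3 (valence 4) → 1 H
  atom 7: C, bond orders sum to 2 (valence 4) → 2 H
  atom 8: C, bond orders sum to 4 (valence 4) → 0 H
  atom 9: O, bond orders sum to 2 (valence 2) → 0 H
  atom 10: C, bond orders sum to 1 (valence 4) → 3 H
  atom 11: C, bond orders sum to 3 (valence 4) → 1 H
  atom 12: O, bond orders sum to 1 (valence 2) → 1 H
  atom 13: C, bond orders sum to 2 (valence 4) → 2 H
  atom 14: C, bond orders sum to 2 (valence 4) → 2 H
  atom 15: C, bond orders sum to 2 (valence 4) → 2 H
  atom 16: C, bond orders sum to 3 (valence 4) → 1 H
  atom 17: C, bond orders sum to 4 (valence 4) → 0 H
  atom 18: I (halogen, monovalent) → 0 H
  atom 19: C, bond orders sum to 2 (valence 4) → 2 H
  atom 20: C, bond orders sum to 2 (valence 4) → 2 H
  atom 21: C, bond orders sum to 4 (valence 4) → 0 H
  atom 22: O, bond orders sum to 2 (valence 2) → 0 H
  atom 23: C, bond orders sum to 1 (valence 4) → 3 H
Totals → C:19, H:31, I:1, O:3.
In Hill order: C19H31IO3.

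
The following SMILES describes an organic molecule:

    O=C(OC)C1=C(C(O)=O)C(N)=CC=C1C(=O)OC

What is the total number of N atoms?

Scan the SMILES for N atoms (remember two-letter symbols like Cl and Br are single atoms).
Nitrogen count: 1.

1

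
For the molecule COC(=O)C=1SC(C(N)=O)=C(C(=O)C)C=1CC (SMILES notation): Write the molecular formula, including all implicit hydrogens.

C11H13NO4S

Walk through each heavy atom and fill implicit hydrogens from standard valence (C 4, N 3, O 2, S 2, halogen 1):
  atom 1: C, bond orders sum to 1 (valence 4) → 3 H
  atom 2: O, bond orders sum to 2 (valence 2) → 0 H
  atom 3: C, bond orders sum to 4 (valence 4) → 0 H
  atom 4: O, bond orders sum to 2 (valence 2) → 0 H
  atom 5: C, bond orders sum to 4 (valence 4) → 0 H
  atom 6: S, bond orders sum to 2 (valence 2) → 0 H
  atom 7: C, bond orders sum to 4 (valence 4) → 0 H
  atom 8: C, bond orders sum to 4 (valence 4) → 0 H
  atom 9: N, bond orders sum to 1 (valence 3) → 2 H
  atom 10: O, bond orders sum to 2 (valence 2) → 0 H
  atom 11: C, bond orders sum to 4 (valence 4) → 0 H
  atom 12: C, bond orders sum to 4 (valence 4) → 0 H
  atom 13: O, bond orders sum to 2 (valence 2) → 0 H
  atom 14: C, bond orders sum to 1 (valence 4) → 3 H
  atom 15: C, bond orders sum to 4 (valence 4) → 0 H
  atom 16: C, bond orders sum to 2 (valence 4) → 2 H
  atom 17: C, bond orders sum to 1 (valence 4) → 3 H
Totals → C:11, H:13, N:1, O:4, S:1.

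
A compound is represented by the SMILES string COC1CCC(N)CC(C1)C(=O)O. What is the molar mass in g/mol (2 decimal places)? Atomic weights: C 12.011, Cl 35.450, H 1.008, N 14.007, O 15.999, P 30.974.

First, the molecular formula is C9H17NO3 (counting implicit H from valence).
  C: 9 × 12.011 = 108.099
  H: 17 × 1.008 = 17.136
  N: 1 × 14.007 = 14.007
  O: 3 × 15.999 = 47.997
Sum: 9×12.011 + 17×1.008 + 1×14.007 + 3×15.999 = 187.239 → 187.24 g/mol.

187.24 g/mol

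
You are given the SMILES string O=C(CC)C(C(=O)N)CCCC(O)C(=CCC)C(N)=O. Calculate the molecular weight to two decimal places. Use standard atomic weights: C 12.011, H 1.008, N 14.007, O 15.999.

First, the molecular formula is C14H24N2O4 (counting implicit H from valence).
  C: 14 × 12.011 = 168.154
  H: 24 × 1.008 = 24.192
  N: 2 × 14.007 = 28.014
  O: 4 × 15.999 = 63.996
Sum: 14×12.011 + 24×1.008 + 2×14.007 + 4×15.999 = 284.356 → 284.36 g/mol.

284.36 g/mol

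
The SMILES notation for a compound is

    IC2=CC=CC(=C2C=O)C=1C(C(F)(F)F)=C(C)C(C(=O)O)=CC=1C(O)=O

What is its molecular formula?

Walk through each heavy atom and fill implicit hydrogens from standard valence (C 4, N 3, O 2, S 2, halogen 1):
  atom 1: I (halogen, monovalent) → 0 H
  atom 2: C, bond orders sum to 4 (valence 4) → 0 H
  atom 3: C, bond orders sum to 3 (valence 4) → 1 H
  atom 4: C, bond orders sum to 3 (valence 4) → 1 H
  atom 5: C, bond orders sum to 3 (valence 4) → 1 H
  atom 6: C, bond orders sum to 4 (valence 4) → 0 H
  atom 7: C, bond orders sum to 4 (valence 4) → 0 H
  atom 8: C, bond orders sum to 3 (valence 4) → 1 H
  atom 9: O, bond orders sum to 2 (valence 2) → 0 H
  atom 10: C, bond orders sum to 4 (valence 4) → 0 H
  atom 11: C, bond orders sum to 4 (valence 4) → 0 H
  atom 12: C, bond orders sum to 4 (valence 4) → 0 H
  atom 13: F (halogen, monovalent) → 0 H
  atom 14: F (halogen, monovalent) → 0 H
  atom 15: F (halogen, monovalent) → 0 H
  atom 16: C, bond orders sum to 4 (valence 4) → 0 H
  atom 17: C, bond orders sum to 1 (valence 4) → 3 H
  atom 18: C, bond orders sum to 4 (valence 4) → 0 H
  atom 19: C, bond orders sum to 4 (valence 4) → 0 H
  atom 20: O, bond orders sum to 2 (valence 2) → 0 H
  atom 21: O, bond orders sum to 1 (valence 2) → 1 H
  atom 22: C, bond orders sum to 3 (valence 4) → 1 H
  atom 23: C, bond orders sum to 4 (valence 4) → 0 H
  atom 24: C, bond orders sum to 4 (valence 4) → 0 H
  atom 25: O, bond orders sum to 1 (valence 2) → 1 H
  atom 26: O, bond orders sum to 2 (valence 2) → 0 H
Totals → C:17, H:10, F:3, I:1, O:5.
In Hill order: C17H10F3IO5.

C17H10F3IO5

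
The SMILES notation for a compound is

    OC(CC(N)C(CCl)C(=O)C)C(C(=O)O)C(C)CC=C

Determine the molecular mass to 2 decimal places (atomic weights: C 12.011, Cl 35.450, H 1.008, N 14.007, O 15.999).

305.80 g/mol

First, the molecular formula is C14H24ClNO4 (counting implicit H from valence).
  C: 14 × 12.011 = 168.154
  Cl: 1 × 35.450 = 35.450
  H: 24 × 1.008 = 24.192
  N: 1 × 14.007 = 14.007
  O: 4 × 15.999 = 63.996
Sum: 14×12.011 + 1×35.450 + 24×1.008 + 1×14.007 + 4×15.999 = 305.799 → 305.80 g/mol.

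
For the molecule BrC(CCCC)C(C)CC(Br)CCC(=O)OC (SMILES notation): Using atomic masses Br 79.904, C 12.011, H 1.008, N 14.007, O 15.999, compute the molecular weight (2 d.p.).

First, the molecular formula is C13H24Br2O2 (counting implicit H from valence).
  Br: 2 × 79.904 = 159.808
  C: 13 × 12.011 = 156.143
  H: 24 × 1.008 = 24.192
  O: 2 × 15.999 = 31.998
Sum: 2×79.904 + 13×12.011 + 24×1.008 + 2×15.999 = 372.141 → 372.14 g/mol.

372.14 g/mol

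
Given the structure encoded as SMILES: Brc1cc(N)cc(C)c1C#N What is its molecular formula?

Walk through each heavy atom and fill implicit hydrogens from standard valence (C 4, N 3, O 2, S 2, halogen 1); for lowercase aromatic atoms, an aromatic c carries 1 H when it has two neighbours and 0 H with three, and aromatic n carries 0 H:
  atom 1: Br (halogen, monovalent) → 0 H
  atom 2: aromatic c, 3 neighbours → 0 H
  atom 3: aromatic c, 2 neighbours → 1 H
  atom 4: aromatic c, 3 neighbours → 0 H
  atom 5: N, bond orders sum to 1 (valence 3) → 2 H
  atom 6: aromatic c, 2 neighbours → 1 H
  atom 7: aromatic c, 3 neighbours → 0 H
  atom 8: C, bond orders sum to 1 (valence 4) → 3 H
  atom 9: aromatic c, 3 neighbours → 0 H
  atom 10: C, bond orders sum to 4 (valence 4) → 0 H
  atom 11: N, bond orders sum to 3 (valence 3) → 0 H
Totals → C:8, H:7, Br:1, N:2.

C8H7BrN2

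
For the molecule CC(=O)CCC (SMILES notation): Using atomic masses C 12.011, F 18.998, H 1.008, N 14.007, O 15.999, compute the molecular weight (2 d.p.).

First, the molecular formula is C5H10O (counting implicit H from valence).
  C: 5 × 12.011 = 60.055
  H: 10 × 1.008 = 10.080
  O: 1 × 15.999 = 15.999
Sum: 5×12.011 + 10×1.008 + 1×15.999 = 86.134 → 86.13 g/mol.

86.13 g/mol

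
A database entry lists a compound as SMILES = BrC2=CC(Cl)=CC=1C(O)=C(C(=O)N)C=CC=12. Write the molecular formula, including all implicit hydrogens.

C11H7BrClNO2

Walk through each heavy atom and fill implicit hydrogens from standard valence (C 4, N 3, O 2, S 2, halogen 1):
  atom 1: Br (halogen, monovalent) → 0 H
  atom 2: C, bond orders sum to 4 (valence 4) → 0 H
  atom 3: C, bond orders sum to 3 (valence 4) → 1 H
  atom 4: C, bond orders sum to 4 (valence 4) → 0 H
  atom 5: Cl (halogen, monovalent) → 0 H
  atom 6: C, bond orders sum to 3 (valence 4) → 1 H
  atom 7: C, bond orders sum to 4 (valence 4) → 0 H
  atom 8: C, bond orders sum to 4 (valence 4) → 0 H
  atom 9: O, bond orders sum to 1 (valence 2) → 1 H
  atom 10: C, bond orders sum to 4 (valence 4) → 0 H
  atom 11: C, bond orders sum to 4 (valence 4) → 0 H
  atom 12: O, bond orders sum to 2 (valence 2) → 0 H
  atom 13: N, bond orders sum to 1 (valence 3) → 2 H
  atom 14: C, bond orders sum to 3 (valence 4) → 1 H
  atom 15: C, bond orders sum to 3 (valence 4) → 1 H
  atom 16: C, bond orders sum to 4 (valence 4) → 0 H
Totals → C:11, H:7, Br:1, Cl:1, N:1, O:2.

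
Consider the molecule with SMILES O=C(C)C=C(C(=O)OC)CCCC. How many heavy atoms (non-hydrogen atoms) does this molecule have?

13

Every atom symbol written in the SMILES (organic subset) is one heavy atom; implicit H are not written.
Heavy atoms by element → C:10, O:3.
Total: 13.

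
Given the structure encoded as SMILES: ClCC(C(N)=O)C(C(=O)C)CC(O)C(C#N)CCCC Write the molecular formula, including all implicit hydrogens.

Walk through each heavy atom and fill implicit hydrogens from standard valence (C 4, N 3, O 2, S 2, halogen 1):
  atom 1: Cl (halogen, monovalent) → 0 H
  atom 2: C, bond orders sum to 2 (valence 4) → 2 H
  atom 3: C, bond orders sum to 3 (valence 4) → 1 H
  atom 4: C, bond orders sum to 4 (valence 4) → 0 H
  atom 5: N, bond orders sum to 1 (valence 3) → 2 H
  atom 6: O, bond orders sum to 2 (valence 2) → 0 H
  atom 7: C, bond orders sum to 3 (valence 4) → 1 H
  atom 8: C, bond orders sum to 4 (valence 4) → 0 H
  atom 9: O, bond orders sum to 2 (valence 2) → 0 H
  atom 10: C, bond orders sum to 1 (valence 4) → 3 H
  atom 11: C, bond orders sum to 2 (valence 4) → 2 H
  atom 12: C, bond orders sum to 3 (valence 4) → 1 H
  atom 13: O, bond orders sum to 1 (valence 2) → 1 H
  atom 14: C, bond orders sum to 3 (valence 4) → 1 H
  atom 15: C, bond orders sum to 4 (valence 4) → 0 H
  atom 16: N, bond orders sum to 3 (valence 3) → 0 H
  atom 17: C, bond orders sum to 2 (valence 4) → 2 H
  atom 18: C, bond orders sum to 2 (valence 4) → 2 H
  atom 19: C, bond orders sum to 2 (valence 4) → 2 H
  atom 20: C, bond orders sum to 1 (valence 4) → 3 H
Totals → C:14, H:23, Cl:1, N:2, O:3.
In Hill order: C14H23ClN2O3.

C14H23ClN2O3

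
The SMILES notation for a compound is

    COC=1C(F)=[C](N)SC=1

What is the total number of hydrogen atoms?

Walk through each heavy atom and fill implicit hydrogens from standard valence (C 4, N 3, O 2, S 2, halogen 1):
  atom 1: C, bond orders sum to 1 (valence 4) → 3 H
  atom 2: O, bond orders sum to 2 (valence 2) → 0 H
  atom 3: C, bond orders sum to 4 (valence 4) → 0 H
  atom 4: C, bond orders sum to 4 (valence 4) → 0 H
  atom 5: F (halogen, monovalent) → 0 H
  atom 6: C with explicit H count 0
  atom 7: N, bond orders sum to 1 (valence 3) → 2 H
  atom 8: S, bond orders sum to 2 (valence 2) → 0 H
  atom 9: C, bond orders sum to 3 (valence 4) → 1 H
Total hydrogens: 6.

6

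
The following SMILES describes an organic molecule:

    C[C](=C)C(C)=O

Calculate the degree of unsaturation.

2

Degree of unsaturation = (number of rings) + (number of π bonds).
Ring closures in the SMILES: 0.
π bonds: 2 double bonds (each 1 DoU) → 2 DoU from unsaturation.
Total DoU = 0 + 2 = 2.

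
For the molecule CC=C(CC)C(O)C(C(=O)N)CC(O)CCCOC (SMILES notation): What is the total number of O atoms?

4

Scan the SMILES for O atoms (remember two-letter symbols like Cl and Br are single atoms).
Oxygen count: 4.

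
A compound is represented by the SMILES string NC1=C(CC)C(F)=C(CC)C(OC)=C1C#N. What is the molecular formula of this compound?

C12H15FN2O

Walk through each heavy atom and fill implicit hydrogens from standard valence (C 4, N 3, O 2, S 2, halogen 1):
  atom 1: N, bond orders sum to 1 (valence 3) → 2 H
  atom 2: C, bond orders sum to 4 (valence 4) → 0 H
  atom 3: C, bond orders sum to 4 (valence 4) → 0 H
  atom 4: C, bond orders sum to 2 (valence 4) → 2 H
  atom 5: C, bond orders sum to 1 (valence 4) → 3 H
  atom 6: C, bond orders sum to 4 (valence 4) → 0 H
  atom 7: F (halogen, monovalent) → 0 H
  atom 8: C, bond orders sum to 4 (valence 4) → 0 H
  atom 9: C, bond orders sum to 2 (valence 4) → 2 H
  atom 10: C, bond orders sum to 1 (valence 4) → 3 H
  atom 11: C, bond orders sum to 4 (valence 4) → 0 H
  atom 12: O, bond orders sum to 2 (valence 2) → 0 H
  atom 13: C, bond orders sum to 1 (valence 4) → 3 H
  atom 14: C, bond orders sum to 4 (valence 4) → 0 H
  atom 15: C, bond orders sum to 4 (valence 4) → 0 H
  atom 16: N, bond orders sum to 3 (valence 3) → 0 H
Totals → C:12, H:15, F:1, N:2, O:1.
In Hill order: C12H15FN2O.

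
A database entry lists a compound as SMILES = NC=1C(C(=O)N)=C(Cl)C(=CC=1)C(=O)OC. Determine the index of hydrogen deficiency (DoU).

Degree of unsaturation = (number of rings) + (number of π bonds).
Ring closures in the SMILES: 1.
π bonds: 5 double bonds (each 1 DoU) → 5 DoU from unsaturation.
Total DoU = 1 + 5 = 6.

6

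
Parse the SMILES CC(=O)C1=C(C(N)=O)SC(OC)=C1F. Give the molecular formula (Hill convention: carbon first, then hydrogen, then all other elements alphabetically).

C8H8FNO3S

Walk through each heavy atom and fill implicit hydrogens from standard valence (C 4, N 3, O 2, S 2, halogen 1):
  atom 1: C, bond orders sum to 1 (valence 4) → 3 H
  atom 2: C, bond orders sum to 4 (valence 4) → 0 H
  atom 3: O, bond orders sum to 2 (valence 2) → 0 H
  atom 4: C, bond orders sum to 4 (valence 4) → 0 H
  atom 5: C, bond orders sum to 4 (valence 4) → 0 H
  atom 6: C, bond orders sum to 4 (valence 4) → 0 H
  atom 7: N, bond orders sum to 1 (valence 3) → 2 H
  atom 8: O, bond orders sum to 2 (valence 2) → 0 H
  atom 9: S, bond orders sum to 2 (valence 2) → 0 H
  atom 10: C, bond orders sum to 4 (valence 4) → 0 H
  atom 11: O, bond orders sum to 2 (valence 2) → 0 H
  atom 12: C, bond orders sum to 1 (valence 4) → 3 H
  atom 13: C, bond orders sum to 4 (valence 4) → 0 H
  atom 14: F (halogen, monovalent) → 0 H
Totals → C:8, H:8, F:1, N:1, O:3, S:1.
In Hill order: C8H8FNO3S.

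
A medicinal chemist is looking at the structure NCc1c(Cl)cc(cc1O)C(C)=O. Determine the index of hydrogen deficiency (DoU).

5

Molecular formula: C9H10ClNO2.
DoU = (2C + 2 + N − H − X) / 2, where X is the halogen count and O/S are ignored.
    = (2·9 + 2 + 1 − 10 − 1) / 2 = 10 / 2 = 5.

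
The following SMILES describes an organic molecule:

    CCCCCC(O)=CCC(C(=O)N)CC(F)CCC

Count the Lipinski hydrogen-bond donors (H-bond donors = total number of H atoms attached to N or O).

Donors: find every N or O and count the H atoms it carries.
  atom 7 (O): bond orders sum to 1 → 1 H
  atom 12 (O): bond orders sum to 2 → 0 H
  atom 13 (N): bond orders sum to 1 → 2 H
Lipinski HBD = 3.

3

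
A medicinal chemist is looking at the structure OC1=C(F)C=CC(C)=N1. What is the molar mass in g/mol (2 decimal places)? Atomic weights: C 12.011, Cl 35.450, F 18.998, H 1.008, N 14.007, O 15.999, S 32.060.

First, the molecular formula is C6H6FNO (counting implicit H from valence).
  C: 6 × 12.011 = 72.066
  F: 1 × 18.998 = 18.998
  H: 6 × 1.008 = 6.048
  N: 1 × 14.007 = 14.007
  O: 1 × 15.999 = 15.999
Sum: 6×12.011 + 1×18.998 + 6×1.008 + 1×14.007 + 1×15.999 = 127.118 → 127.12 g/mol.

127.12 g/mol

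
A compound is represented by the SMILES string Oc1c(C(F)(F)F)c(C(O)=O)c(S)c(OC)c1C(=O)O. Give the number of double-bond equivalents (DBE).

Molecular formula: C10H7F3O6S.
DoU = (2C + 2 + N − H − X) / 2, where X is the halogen count and O/S are ignored.
    = (2·10 + 2 + 0 − 7 − 3) / 2 = 12 / 2 = 6.

6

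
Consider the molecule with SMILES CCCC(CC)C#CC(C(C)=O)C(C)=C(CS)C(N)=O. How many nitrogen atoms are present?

1

Scan the SMILES for N atoms (remember two-letter symbols like Cl and Br are single atoms).
Nitrogen count: 1.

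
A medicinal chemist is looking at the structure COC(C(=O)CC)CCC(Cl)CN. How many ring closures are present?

In SMILES, each pair of matching ring-closure digits denotes one ring-closing bond; the number of such bonds equals the number of independent rings.
Ring-closure bonds here: 0.

0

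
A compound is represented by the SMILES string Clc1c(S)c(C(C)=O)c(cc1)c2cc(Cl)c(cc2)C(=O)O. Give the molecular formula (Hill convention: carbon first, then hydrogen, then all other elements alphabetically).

C15H10Cl2O3S

Walk through each heavy atom and fill implicit hydrogens from standard valence (C 4, N 3, O 2, S 2, halogen 1); for lowercase aromatic atoms, an aromatic c carries 1 H when it has two neighbours and 0 H with three, and aromatic n carries 0 H:
  atom 1: Cl (halogen, monovalent) → 0 H
  atom 2: aromatic c, 3 neighbours → 0 H
  atom 3: aromatic c, 3 neighbours → 0 H
  atom 4: S, bond orders sum to 1 (valence 2) → 1 H
  atom 5: aromatic c, 3 neighbours → 0 H
  atom 6: C, bond orders sum to 4 (valence 4) → 0 H
  atom 7: C, bond orders sum to 1 (valence 4) → 3 H
  atom 8: O, bond orders sum to 2 (valence 2) → 0 H
  atom 9: aromatic c, 3 neighbours → 0 H
  atom 10: aromatic c, 2 neighbours → 1 H
  atom 11: aromatic c, 2 neighbours → 1 H
  atom 12: aromatic c, 3 neighbours → 0 H
  atom 13: aromatic c, 2 neighbours → 1 H
  atom 14: aromatic c, 3 neighbours → 0 H
  atom 15: Cl (halogen, monovalent) → 0 H
  atom 16: aromatic c, 3 neighbours → 0 H
  atom 17: aromatic c, 2 neighbours → 1 H
  atom 18: aromatic c, 2 neighbours → 1 H
  atom 19: C, bond orders sum to 4 (valence 4) → 0 H
  atom 20: O, bond orders sum to 2 (valence 2) → 0 H
  atom 21: O, bond orders sum to 1 (valence 2) → 1 H
Totals → C:15, H:10, Cl:2, O:3, S:1.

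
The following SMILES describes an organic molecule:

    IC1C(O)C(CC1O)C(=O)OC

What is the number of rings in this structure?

In SMILES, each pair of matching ring-closure digits denotes one ring-closing bond; the number of such bonds equals the number of independent rings.
Ring-closure bonds here: 1.

1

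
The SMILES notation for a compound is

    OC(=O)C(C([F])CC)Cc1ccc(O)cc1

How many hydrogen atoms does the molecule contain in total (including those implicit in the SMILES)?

15

Walk through each heavy atom and fill implicit hydrogens from standard valence (C 4, N 3, O 2, S 2, halogen 1); for lowercase aromatic atoms, an aromatic c carries 1 H when it has two neighbours and 0 H with three, and aromatic n carries 0 H:
  atom 1: O, bond orders sum to 1 (valence 2) → 1 H
  atom 2: C, bond orders sum to 4 (valence 4) → 0 H
  atom 3: O, bond orders sum to 2 (valence 2) → 0 H
  atom 4: C, bond orders sum to 3 (valence 4) → 1 H
  atom 5: C, bond orders sum to 3 (valence 4) → 1 H
  atom 6: F with explicit H count 0
  atom 7: C, bond orders sum to 2 (valence 4) → 2 H
  atom 8: C, bond orders sum to 1 (valence 4) → 3 H
  atom 9: C, bond orders sum to 2 (valence 4) → 2 H
  atom 10: aromatic c, 3 neighbours → 0 H
  atom 11: aromatic c, 2 neighbours → 1 H
  atom 12: aromatic c, 2 neighbours → 1 H
  atom 13: aromatic c, 3 neighbours → 0 H
  atom 14: O, bond orders sum to 1 (valence 2) → 1 H
  atom 15: aromatic c, 2 neighbours → 1 H
  atom 16: aromatic c, 2 neighbours → 1 H
Total hydrogens: 15.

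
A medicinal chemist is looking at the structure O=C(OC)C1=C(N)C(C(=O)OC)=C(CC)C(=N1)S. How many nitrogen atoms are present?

Scan the SMILES for N atoms (remember two-letter symbols like Cl and Br are single atoms).
Nitrogen count: 2.

2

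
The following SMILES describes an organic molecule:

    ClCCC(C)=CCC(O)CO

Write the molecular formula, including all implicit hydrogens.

C8H15ClO2

Walk through each heavy atom and fill implicit hydrogens from standard valence (C 4, N 3, O 2, S 2, halogen 1):
  atom 1: Cl (halogen, monovalent) → 0 H
  atom 2: C, bond orders sum to 2 (valence 4) → 2 H
  atom 3: C, bond orders sum to 2 (valence 4) → 2 H
  atom 4: C, bond orders sum to 4 (valence 4) → 0 H
  atom 5: C, bond orders sum to 1 (valence 4) → 3 H
  atom 6: C, bond orders sum to 3 (valence 4) → 1 H
  atom 7: C, bond orders sum to 2 (valence 4) → 2 H
  atom 8: C, bond orders sum to 3 (valence 4) → 1 H
  atom 9: O, bond orders sum to 1 (valence 2) → 1 H
  atom 10: C, bond orders sum to 2 (valence 4) → 2 H
  atom 11: O, bond orders sum to 1 (valence 2) → 1 H
Totals → C:8, H:15, Cl:1, O:2.
In Hill order: C8H15ClO2.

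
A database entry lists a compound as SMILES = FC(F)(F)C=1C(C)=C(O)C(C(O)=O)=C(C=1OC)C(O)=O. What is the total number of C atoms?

Count every carbon token in the SMILES (each C, including those in ring-closure positions and inside branches).
Carbon count: 11.

11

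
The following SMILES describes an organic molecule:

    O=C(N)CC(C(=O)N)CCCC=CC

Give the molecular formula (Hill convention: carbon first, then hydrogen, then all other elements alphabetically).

Walk through each heavy atom and fill implicit hydrogens from standard valence (C 4, N 3, O 2, S 2, halogen 1):
  atom 1: O, bond orders sum to 2 (valence 2) → 0 H
  atom 2: C, bond orders sum to 4 (valence 4) → 0 H
  atom 3: N, bond orders sum to 1 (valence 3) → 2 H
  atom 4: C, bond orders sum to 2 (valence 4) → 2 H
  atom 5: C, bond orders sum to 3 (valence 4) → 1 H
  atom 6: C, bond orders sum to 4 (valence 4) → 0 H
  atom 7: O, bond orders sum to 2 (valence 2) → 0 H
  atom 8: N, bond orders sum to 1 (valence 3) → 2 H
  atom 9: C, bond orders sum to 2 (valence 4) → 2 H
  atom 10: C, bond orders sum to 2 (valence 4) → 2 H
  atom 11: C, bond orders sum to 2 (valence 4) → 2 H
  atom 12: C, bond orders sum to 3 (valence 4) → 1 H
  atom 13: C, bond orders sum to 3 (valence 4) → 1 H
  atom 14: C, bond orders sum to 1 (valence 4) → 3 H
Totals → C:10, H:18, N:2, O:2.
In Hill order: C10H18N2O2.

C10H18N2O2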